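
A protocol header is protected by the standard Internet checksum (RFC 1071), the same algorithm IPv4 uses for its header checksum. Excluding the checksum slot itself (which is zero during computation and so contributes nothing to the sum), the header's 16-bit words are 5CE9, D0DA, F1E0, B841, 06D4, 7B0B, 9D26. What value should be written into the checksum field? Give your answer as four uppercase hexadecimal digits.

0913

One's-complement addition (fold any carry out of bit 15 back into bit 0):
  0x5CE9 + 0xD0DA = 0x12DC3 → wrap carry → 0x2DC4
  0x2DC4 + 0xF1E0 = 0x11FA4 → wrap carry → 0x1FA5
  0x1FA5 + 0xB841 = 0x0D7E6
  0xD7E6 + 0x06D4 = 0x0DEBA
  0xDEBA + 0x7B0B = 0x159C5 → wrap carry → 0x59C6
  0x59C6 + 0x9D26 = 0x0F6EC
One's-complement sum = 0xF6EC.
Checksum = ~0xF6EC & 0xFFFF = 0x0913.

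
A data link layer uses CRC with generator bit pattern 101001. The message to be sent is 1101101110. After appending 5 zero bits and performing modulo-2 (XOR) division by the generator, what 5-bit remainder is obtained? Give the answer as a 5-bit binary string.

Append 5 zeros: 110110111000000. Divide by 101001 (XOR where the leading bit is 1):
  pos 0: 110110 XOR 101001 = 011111
  pos 1: 111111 XOR 101001 = 010110
  pos 2: 101101 XOR 101001 = 000100
  pos 5: 100100 XOR 101001 = 001101
  pos 7: 110100 XOR 101001 = 011101
  pos 8: 111010 XOR 101001 = 010011
  pos 9: 100110 XOR 101001 = 001111
Remainder (last 5 bits) = 01111. This is the CRC / FCS.

01111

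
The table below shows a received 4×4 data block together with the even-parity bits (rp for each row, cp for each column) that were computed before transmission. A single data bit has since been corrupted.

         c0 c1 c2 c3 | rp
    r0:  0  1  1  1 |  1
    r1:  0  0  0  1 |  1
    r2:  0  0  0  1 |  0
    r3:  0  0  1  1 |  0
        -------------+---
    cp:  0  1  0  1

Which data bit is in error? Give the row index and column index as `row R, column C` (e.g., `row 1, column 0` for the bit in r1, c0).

row 2, column 3

Recompute each row's even parity and compare to rp:
  r0: data parity 1, sent rp 1 → ok
  r1: data parity 1, sent rp 1 → ok
  r2: data parity 1, sent rp 0 → mismatch
  r3: data parity 0, sent rp 0 → ok
Recompute each column's even parity and compare to cp:
  c0: data parity 0, sent cp 0 → ok
  c1: data parity 1, sent cp 1 → ok
  c2: data parity 0, sent cp 0 → ok
  c3: data parity 0, sent cp 1 → mismatch
Exactly one row (r2) and one column (c3) fail → the flipped bit is at their intersection.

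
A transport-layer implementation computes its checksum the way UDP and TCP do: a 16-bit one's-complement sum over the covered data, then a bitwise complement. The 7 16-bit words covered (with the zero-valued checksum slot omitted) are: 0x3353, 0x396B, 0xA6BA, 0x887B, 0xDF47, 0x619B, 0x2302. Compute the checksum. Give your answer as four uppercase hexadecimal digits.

One's-complement addition (fold any carry out of bit 15 back into bit 0):
  0x3353 + 0x396B = 0x06CBE
  0x6CBE + 0xA6BA = 0x11378 → wrap carry → 0x1379
  0x1379 + 0x887B = 0x09BF4
  0x9BF4 + 0xDF47 = 0x17B3B → wrap carry → 0x7B3C
  0x7B3C + 0x619B = 0x0DCD7
  0xDCD7 + 0x2302 = 0x0FFD9
One's-complement sum = 0xFFD9.
Checksum = ~0xFFD9 & 0xFFFF = 0x0026.

0026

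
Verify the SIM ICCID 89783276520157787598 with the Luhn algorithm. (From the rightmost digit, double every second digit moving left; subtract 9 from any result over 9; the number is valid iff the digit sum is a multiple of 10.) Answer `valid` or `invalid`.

From the right, keep odd positions and double even positions (subtract 9 from any doubled value over 9):
  doubled (positions 2,4,...): 9 5 5 1 0 1 5 6 5 7 → sum 44
  kept (positions 1,3,...): 8 5 8 7 1 2 6 2 8 9 → sum 56
Total = 100.
100 mod 10 = 0, so the number is valid.

valid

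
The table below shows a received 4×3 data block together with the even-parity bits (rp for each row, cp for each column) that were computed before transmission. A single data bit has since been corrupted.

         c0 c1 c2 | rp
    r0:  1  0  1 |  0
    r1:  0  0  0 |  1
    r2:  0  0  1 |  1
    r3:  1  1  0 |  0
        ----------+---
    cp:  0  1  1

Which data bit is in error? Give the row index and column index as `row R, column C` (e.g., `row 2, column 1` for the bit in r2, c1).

row 1, column 2

Recompute each row's even parity and compare to rp:
  r0: data parity 0, sent rp 0 → ok
  r1: data parity 0, sent rp 1 → mismatch
  r2: data parity 1, sent rp 1 → ok
  r3: data parity 0, sent rp 0 → ok
Recompute each column's even parity and compare to cp:
  c0: data parity 0, sent cp 0 → ok
  c1: data parity 1, sent cp 1 → ok
  c2: data parity 0, sent cp 1 → mismatch
Exactly one row (r1) and one column (c2) fail → the flipped bit is at their intersection.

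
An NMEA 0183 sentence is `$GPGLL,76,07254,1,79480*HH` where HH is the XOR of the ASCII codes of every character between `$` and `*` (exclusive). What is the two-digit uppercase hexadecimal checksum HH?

66

XOR the ASCII codes of the payload characters:
  'G' = 0x47 → acc = 0x47
  'P' = 0x50 → acc = 0x17
  'G' = 0x47 → acc = 0x50
  'L' = 0x4C → acc = 0x1C
  'L' = 0x4C → acc = 0x50
  ',' = 0x2C → acc = 0x7C
  '7' = 0x37 → acc = 0x4B
  '6' = 0x36 → acc = 0x7D
  ',' = 0x2C → acc = 0x51
  '0' = 0x30 → acc = 0x61
  '7' = 0x37 → acc = 0x56
  '2' = 0x32 → acc = 0x64
  '5' = 0x35 → acc = 0x51
  '4' = 0x34 → acc = 0x65
  ',' = 0x2C → acc = 0x49
  '1' = 0x31 → acc = 0x78
  ',' = 0x2C → acc = 0x54
  '7' = 0x37 → acc = 0x63
  '9' = 0x39 → acc = 0x5A
  '4' = 0x34 → acc = 0x6E
  '8' = 0x38 → acc = 0x56
  '0' = 0x30 → acc = 0x66
Checksum = 0x66.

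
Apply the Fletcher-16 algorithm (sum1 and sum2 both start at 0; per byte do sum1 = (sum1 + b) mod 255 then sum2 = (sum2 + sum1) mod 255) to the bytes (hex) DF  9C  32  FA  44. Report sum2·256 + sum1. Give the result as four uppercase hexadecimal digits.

A2ED

Running sums (mod 255):
  after byte 0 (DF): sum1=223, sum2=223
  after byte 1 (9C): sum1=124, sum2=92
  after byte 2 (32): sum1=174, sum2=11
  after byte 3 (FA): sum1=169, sum2=180
  after byte 4 (44): sum1=237, sum2=162
Checksum = sum2·256 + sum1 = 162·256 + 237 = 41709 = 0xA2ED.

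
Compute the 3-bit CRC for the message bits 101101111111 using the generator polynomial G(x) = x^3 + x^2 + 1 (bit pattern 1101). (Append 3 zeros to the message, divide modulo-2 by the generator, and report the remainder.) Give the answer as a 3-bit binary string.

Append 3 zeros: 101101111111000. Divide by 1101 (XOR where the leading bit is 1):
  pos 0: 1011 XOR 1101 = 0110
  pos 1: 1100 XOR 1101 = 0001
  pos 4: 1111 XOR 1101 = 0010
  pos 6: 1011 XOR 1101 = 0110
  pos 7: 1101 XOR 1101 = 0000
  pos 11: 1000 XOR 1101 = 0101
Remainder (last 3 bits) = 101. This is the CRC / FCS.

101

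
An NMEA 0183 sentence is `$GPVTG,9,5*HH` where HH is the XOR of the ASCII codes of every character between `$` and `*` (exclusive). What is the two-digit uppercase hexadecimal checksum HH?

5E

XOR the ASCII codes of the payload characters:
  'G' = 0x47 → acc = 0x47
  'P' = 0x50 → acc = 0x17
  'V' = 0x56 → acc = 0x41
  'T' = 0x54 → acc = 0x15
  'G' = 0x47 → acc = 0x52
  ',' = 0x2C → acc = 0x7E
  '9' = 0x39 → acc = 0x47
  ',' = 0x2C → acc = 0x6B
  '5' = 0x35 → acc = 0x5E
Checksum = 0x5E.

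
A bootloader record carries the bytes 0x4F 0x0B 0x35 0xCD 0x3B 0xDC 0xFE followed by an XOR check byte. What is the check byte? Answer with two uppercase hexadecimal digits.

A5

XOR the bytes together:
  start with 0x4F
  0x4F ⊕ 0x0B = 0x44
  0x44 ⊕ 0x35 = 0x71
  0x71 ⊕ 0xCD = 0xBC
  0xBC ⊕ 0x3B = 0x87
  0x87 ⊕ 0xDC = 0x5B
  0x5B ⊕ 0xFE = 0xA5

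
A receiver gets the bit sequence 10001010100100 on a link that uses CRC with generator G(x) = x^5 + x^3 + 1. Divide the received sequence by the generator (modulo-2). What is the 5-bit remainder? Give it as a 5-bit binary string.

01000

Modulo-2 division of 10001010100100 by 101001:
  pos 0: 100010 XOR 101001 = 001011
  pos 2: 101110 XOR 101001 = 000111
  pos 5: 111100 XOR 101001 = 010101
  pos 6: 101011 XOR 101001 = 000010
Remainder = 01000 (nonzero — an error is detected).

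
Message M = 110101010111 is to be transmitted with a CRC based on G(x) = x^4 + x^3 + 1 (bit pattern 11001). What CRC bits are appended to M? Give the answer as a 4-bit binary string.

0111

Append 4 zeros: 1101010101110000. Divide by 11001 (XOR where the leading bit is 1):
  pos 0: 11010 XOR 11001 = 00011
  pos 3: 11101 XOR 11001 = 00100
  pos 5: 10001 XOR 11001 = 01000
  pos 6: 10001 XOR 11001 = 01000
  pos 7: 10001 XOR 11001 = 01000
  pos 8: 10000 XOR 11001 = 01001
  pos 9: 10010 XOR 11001 = 01011
  pos 10: 10110 XOR 11001 = 01111
  pos 11: 11110 XOR 11001 = 00111
Remainder (last 4 bits) = 0111. This is the CRC / FCS.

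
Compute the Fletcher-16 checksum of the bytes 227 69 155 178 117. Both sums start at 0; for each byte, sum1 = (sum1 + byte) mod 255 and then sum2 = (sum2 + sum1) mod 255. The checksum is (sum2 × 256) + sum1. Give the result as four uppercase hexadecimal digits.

36EC

Running sums (mod 255):
  after byte 0 (227): sum1=227, sum2=227
  after byte 1 (69): sum1=41, sum2=13
  after byte 2 (155): sum1=196, sum2=209
  after byte 3 (178): sum1=119, sum2=73
  after byte 4 (117): sum1=236, sum2=54
Checksum = sum2·256 + sum1 = 54·256 + 236 = 14060 = 0x36EC.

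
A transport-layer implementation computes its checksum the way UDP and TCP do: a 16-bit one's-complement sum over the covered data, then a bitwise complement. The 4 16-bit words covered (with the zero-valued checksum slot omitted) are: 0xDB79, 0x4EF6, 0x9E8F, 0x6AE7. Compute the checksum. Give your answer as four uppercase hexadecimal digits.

CC18

One's-complement addition (fold any carry out of bit 15 back into bit 0):
  0xDB79 + 0x4EF6 = 0x12A6F → wrap carry → 0x2A70
  0x2A70 + 0x9E8F = 0x0C8FF
  0xC8FF + 0x6AE7 = 0x133E6 → wrap carry → 0x33E7
One's-complement sum = 0x33E7.
Checksum = ~0x33E7 & 0xFFFF = 0xCC18.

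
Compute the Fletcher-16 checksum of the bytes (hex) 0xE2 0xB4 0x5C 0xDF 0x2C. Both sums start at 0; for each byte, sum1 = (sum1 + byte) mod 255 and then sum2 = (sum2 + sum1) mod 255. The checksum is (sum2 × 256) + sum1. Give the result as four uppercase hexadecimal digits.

Running sums (mod 255):
  after byte 0 (0xE2): sum1=226, sum2=226
  after byte 1 (0xB4): sum1=151, sum2=122
  after byte 2 (0x5C): sum1=243, sum2=110
  after byte 3 (0xDF): sum1=211, sum2=66
  after byte 4 (0x2C): sum1=0, sum2=66
Checksum = sum2·256 + sum1 = 66·256 + 0 = 16896 = 0x4200.

4200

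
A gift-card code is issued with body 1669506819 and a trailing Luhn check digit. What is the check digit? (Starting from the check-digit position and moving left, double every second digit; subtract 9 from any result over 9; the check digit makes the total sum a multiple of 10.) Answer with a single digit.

Partial digits right→left: 9 1 8 6 0 5 9 6 6 1
Double every second digit counting from the check-digit position (so the 1st, 3rd, 5th, ... of the partial from the right).
  doubled (with −9 where >9): 9 7 0 9 3 → sum 28
  kept as-is: 1 6 5 6 1 → sum 19
Total = 28 + 19 = 47.
Check digit = (10 − (47 mod 10)) mod 10 = 3.

3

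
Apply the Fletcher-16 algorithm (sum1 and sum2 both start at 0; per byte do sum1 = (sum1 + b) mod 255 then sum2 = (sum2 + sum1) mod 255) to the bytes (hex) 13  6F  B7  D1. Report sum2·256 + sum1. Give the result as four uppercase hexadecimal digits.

DB0C

Running sums (mod 255):
  after byte 0 (13): sum1=19, sum2=19
  after byte 1 (6F): sum1=130, sum2=149
  after byte 2 (B7): sum1=58, sum2=207
  after byte 3 (D1): sum1=12, sum2=219
Checksum = sum2·256 + sum1 = 219·256 + 12 = 56076 = 0xDB0C.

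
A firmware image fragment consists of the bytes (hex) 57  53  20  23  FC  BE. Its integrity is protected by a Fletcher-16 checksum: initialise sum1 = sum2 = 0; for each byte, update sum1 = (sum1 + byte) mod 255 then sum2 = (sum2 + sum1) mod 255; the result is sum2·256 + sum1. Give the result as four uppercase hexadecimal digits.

4FA9

Running sums (mod 255):
  after byte 0 (57): sum1=87, sum2=87
  after byte 1 (53): sum1=170, sum2=2
  after byte 2 (20): sum1=202, sum2=204
  after byte 3 (23): sum1=237, sum2=186
  after byte 4 (FC): sum1=234, sum2=165
  after byte 5 (BE): sum1=169, sum2=79
Checksum = sum2·256 + sum1 = 79·256 + 169 = 20393 = 0x4FA9.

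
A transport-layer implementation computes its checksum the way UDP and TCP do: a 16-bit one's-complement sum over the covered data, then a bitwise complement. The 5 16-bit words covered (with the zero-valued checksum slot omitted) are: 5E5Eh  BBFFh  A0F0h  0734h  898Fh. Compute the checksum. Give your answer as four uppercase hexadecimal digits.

B3ED

One's-complement addition (fold any carry out of bit 15 back into bit 0):
  0x5E5E + 0xBBFF = 0x11A5D → wrap carry → 0x1A5E
  0x1A5E + 0xA0F0 = 0x0BB4E
  0xBB4E + 0x0734 = 0x0C282
  0xC282 + 0x898F = 0x14C11 → wrap carry → 0x4C12
One's-complement sum = 0x4C12.
Checksum = ~0x4C12 & 0xFFFF = 0xB3ED.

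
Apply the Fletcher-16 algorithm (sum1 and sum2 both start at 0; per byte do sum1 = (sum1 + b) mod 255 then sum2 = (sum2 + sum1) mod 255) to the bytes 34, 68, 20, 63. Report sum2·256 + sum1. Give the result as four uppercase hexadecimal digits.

BCB9

Running sums (mod 255):
  after byte 0 (34): sum1=34, sum2=34
  after byte 1 (68): sum1=102, sum2=136
  after byte 2 (20): sum1=122, sum2=3
  after byte 3 (63): sum1=185, sum2=188
Checksum = sum2·256 + sum1 = 188·256 + 185 = 48313 = 0xBCB9.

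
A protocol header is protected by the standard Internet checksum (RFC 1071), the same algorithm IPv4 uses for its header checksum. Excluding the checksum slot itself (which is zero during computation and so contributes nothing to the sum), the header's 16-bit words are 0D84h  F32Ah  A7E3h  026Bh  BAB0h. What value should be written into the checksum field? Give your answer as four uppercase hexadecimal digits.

One's-complement addition (fold any carry out of bit 15 back into bit 0):
  0x0D84 + 0xF32A = 0x100AE → wrap carry → 0x00AF
  0x00AF + 0xA7E3 = 0x0A892
  0xA892 + 0x026B = 0x0AAFD
  0xAAFD + 0xBAB0 = 0x165AD → wrap carry → 0x65AE
One's-complement sum = 0x65AE.
Checksum = ~0x65AE & 0xFFFF = 0x9A51.

9A51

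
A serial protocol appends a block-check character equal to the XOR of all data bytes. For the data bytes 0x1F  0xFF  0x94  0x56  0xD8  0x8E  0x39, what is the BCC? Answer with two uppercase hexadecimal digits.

4D

XOR the bytes together:
  start with 0x1F
  0x1F ⊕ 0xFF = 0xE0
  0xE0 ⊕ 0x94 = 0x74
  0x74 ⊕ 0x56 = 0x22
  0x22 ⊕ 0xD8 = 0xFA
  0xFA ⊕ 0x8E = 0x74
  0x74 ⊕ 0x39 = 0x4D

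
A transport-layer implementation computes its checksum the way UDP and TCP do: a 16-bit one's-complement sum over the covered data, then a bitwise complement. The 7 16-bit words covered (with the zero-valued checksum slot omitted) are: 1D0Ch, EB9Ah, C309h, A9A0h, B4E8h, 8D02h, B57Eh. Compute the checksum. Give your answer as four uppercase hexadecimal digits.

9344

One's-complement addition (fold any carry out of bit 15 back into bit 0):
  0x1D0C + 0xEB9A = 0x108A6 → wrap carry → 0x08A7
  0x08A7 + 0xC309 = 0x0CBB0
  0xCBB0 + 0xA9A0 = 0x17550 → wrap carry → 0x7551
  0x7551 + 0xB4E8 = 0x12A39 → wrap carry → 0x2A3A
  0x2A3A + 0x8D02 = 0x0B73C
  0xB73C + 0xB57E = 0x16CBA → wrap carry → 0x6CBB
One's-complement sum = 0x6CBB.
Checksum = ~0x6CBB & 0xFFFF = 0x9344.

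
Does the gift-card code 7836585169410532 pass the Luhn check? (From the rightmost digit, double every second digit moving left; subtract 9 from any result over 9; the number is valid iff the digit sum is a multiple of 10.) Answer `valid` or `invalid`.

valid

From the right, keep odd positions and double even positions (subtract 9 from any doubled value over 9):
  doubled (positions 2,4,...): 6 0 8 3 1 1 6 5 → sum 30
  kept (positions 1,3,...): 2 5 1 9 1 8 6 8 → sum 40
Total = 70.
70 mod 10 = 0, so the number is valid.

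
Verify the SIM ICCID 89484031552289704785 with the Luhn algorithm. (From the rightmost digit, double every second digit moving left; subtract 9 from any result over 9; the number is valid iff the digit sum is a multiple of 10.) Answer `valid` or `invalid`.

From the right, keep odd positions and double even positions (subtract 9 from any doubled value over 9):
  doubled (positions 2,4,...): 7 8 5 7 4 1 6 8 8 7 → sum 61
  kept (positions 1,3,...): 5 7 0 9 2 5 1 0 8 9 → sum 46
Total = 107.
107 mod 10 = 7, so the number is invalid.

invalid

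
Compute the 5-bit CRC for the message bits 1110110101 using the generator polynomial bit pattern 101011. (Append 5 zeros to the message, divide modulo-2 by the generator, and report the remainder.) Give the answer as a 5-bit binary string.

10011

Append 5 zeros: 111011010100000. Divide by 101011 (XOR where the leading bit is 1):
  pos 0: 111011 XOR 101011 = 010000
  pos 1: 100000 XOR 101011 = 001011
  pos 3: 101110 XOR 101011 = 000101
  pos 6: 101100 XOR 101011 = 000111
  pos 9: 111000 XOR 101011 = 010011
Remainder (last 5 bits) = 10011. This is the CRC / FCS.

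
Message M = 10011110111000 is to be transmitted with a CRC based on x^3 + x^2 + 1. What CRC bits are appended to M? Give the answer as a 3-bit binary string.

Append 3 zeros: 10011110111000000. Divide by 1101 (XOR where the leading bit is 1):
  pos 0: 1001 XOR 1101 = 0100
  pos 1: 1001 XOR 1101 = 0100
  pos 2: 1001 XOR 1101 = 0100
  pos 3: 1001 XOR 1101 = 0100
  pos 4: 1000 XOR 1101 = 0101
  pos 5: 1011 XOR 1101 = 0110
  pos 6: 1101 XOR 1101 = 0000
  pos 10: 1000 XOR 1101 = 0101
  pos 11: 1010 XOR 1101 = 0111
  pos 12: 1110 XOR 1101 = 0011
Remainder (last 3 bits) = 110. This is the CRC / FCS.

110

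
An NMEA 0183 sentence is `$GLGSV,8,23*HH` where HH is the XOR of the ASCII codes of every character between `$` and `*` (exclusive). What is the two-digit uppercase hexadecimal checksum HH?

70

XOR the ASCII codes of the payload characters:
  'G' = 0x47 → acc = 0x47
  'L' = 0x4C → acc = 0x0B
  'G' = 0x47 → acc = 0x4C
  'S' = 0x53 → acc = 0x1F
  'V' = 0x56 → acc = 0x49
  ',' = 0x2C → acc = 0x65
  '8' = 0x38 → acc = 0x5D
  ',' = 0x2C → acc = 0x71
  '2' = 0x32 → acc = 0x43
  '3' = 0x33 → acc = 0x70
Checksum = 0x70.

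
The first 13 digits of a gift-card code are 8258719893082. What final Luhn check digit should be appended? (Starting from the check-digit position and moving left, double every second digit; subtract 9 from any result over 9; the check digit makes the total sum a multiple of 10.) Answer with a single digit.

Partial digits right→left: 2 8 0 3 9 8 9 1 7 8 5 2 8
Double every second digit counting from the check-digit position (so the 1st, 3rd, 5th, ... of the partial from the right).
  doubled (with −9 where >9): 4 0 9 9 5 1 7 → sum 35
  kept as-is: 8 3 8 1 8 2 → sum 30
Total = 35 + 30 = 65.
Check digit = (10 − (65 mod 10)) mod 10 = 5.

5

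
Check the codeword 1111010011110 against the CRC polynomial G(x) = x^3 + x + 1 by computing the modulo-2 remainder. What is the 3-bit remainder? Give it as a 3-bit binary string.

100

Modulo-2 division of 1111010011110 by 1011:
  pos 0: 1111 XOR 1011 = 0100
  pos 1: 1000 XOR 1011 = 0011
  pos 3: 1110 XOR 1011 = 0101
  pos 4: 1010 XOR 1011 = 0001
  pos 7: 1111 XOR 1011 = 0100
  pos 8: 1001 XOR 1011 = 0010
Remainder = 100 (nonzero — an error is detected).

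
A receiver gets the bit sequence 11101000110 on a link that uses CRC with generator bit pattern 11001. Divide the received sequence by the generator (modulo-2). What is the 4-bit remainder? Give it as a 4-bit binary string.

1000

Modulo-2 division of 11101000110 by 11001:
  pos 0: 11101 XOR 11001 = 00100
  pos 2: 10000 XOR 11001 = 01001
  pos 3: 10010 XOR 11001 = 01011
  pos 4: 10111 XOR 11001 = 01110
  pos 5: 11101 XOR 11001 = 00100
Remainder = 1000 (nonzero — an error is detected).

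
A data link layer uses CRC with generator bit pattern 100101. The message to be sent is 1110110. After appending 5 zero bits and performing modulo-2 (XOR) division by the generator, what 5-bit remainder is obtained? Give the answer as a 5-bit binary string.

10010

Append 5 zeros: 111011000000. Divide by 100101 (XOR where the leading bit is 1):
  pos 0: 111011 XOR 100101 = 011110
  pos 1: 111100 XOR 100101 = 011001
  pos 2: 110010 XOR 100101 = 010111
  pos 3: 101110 XOR 100101 = 001011
  pos 5: 101100 XOR 100101 = 001001
Remainder (last 5 bits) = 10010. This is the CRC / FCS.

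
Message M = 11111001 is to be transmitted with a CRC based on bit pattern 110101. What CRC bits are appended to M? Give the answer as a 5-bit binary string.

Append 5 zeros: 1111100100000. Divide by 110101 (XOR where the leading bit is 1):
  pos 0: 111110 XOR 110101 = 001011
  pos 2: 101101 XOR 110101 = 011000
  pos 3: 110000 XOR 110101 = 000101
  pos 6: 101000 XOR 110101 = 011101
  pos 7: 111010 XOR 110101 = 001111
Remainder (last 5 bits) = 01111. This is the CRC / FCS.

01111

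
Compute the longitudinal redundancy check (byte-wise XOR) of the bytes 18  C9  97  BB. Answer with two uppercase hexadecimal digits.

XOR the bytes together:
  start with 0x18
  0x18 ⊕ 0xC9 = 0xD1
  0xD1 ⊕ 0x97 = 0x46
  0x46 ⊕ 0xBB = 0xFD

FD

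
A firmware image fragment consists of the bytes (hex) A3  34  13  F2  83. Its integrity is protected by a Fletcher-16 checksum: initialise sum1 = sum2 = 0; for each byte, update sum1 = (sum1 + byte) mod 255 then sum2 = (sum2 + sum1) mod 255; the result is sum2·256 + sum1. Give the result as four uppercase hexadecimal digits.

Running sums (mod 255):
  after byte 0 (A3): sum1=163, sum2=163
  after byte 1 (34): sum1=215, sum2=123
  after byte 2 (13): sum1=234, sum2=102
  after byte 3 (F2): sum1=221, sum2=68
  after byte 4 (83): sum1=97, sum2=165
Checksum = sum2·256 + sum1 = 165·256 + 97 = 42337 = 0xA561.

A561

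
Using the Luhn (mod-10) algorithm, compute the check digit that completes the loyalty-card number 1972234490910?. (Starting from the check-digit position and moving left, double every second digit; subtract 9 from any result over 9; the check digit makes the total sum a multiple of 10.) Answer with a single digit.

4

Partial digits right→left: 0 1 9 0 9 4 4 3 2 2 7 9 1
Double every second digit counting from the check-digit position (so the 1st, 3rd, 5th, ... of the partial from the right).
  doubled (with −9 where >9): 0 9 9 8 4 5 2 → sum 37
  kept as-is: 1 0 4 3 2 9 → sum 19
Total = 37 + 19 = 56.
Check digit = (10 − (56 mod 10)) mod 10 = 4.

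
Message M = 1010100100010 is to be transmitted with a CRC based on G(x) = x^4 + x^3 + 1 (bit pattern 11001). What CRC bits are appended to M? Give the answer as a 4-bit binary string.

Append 4 zeros: 10101001000100000. Divide by 11001 (XOR where the leading bit is 1):
  pos 0: 10101 XOR 11001 = 01100
  pos 1: 11000 XOR 11001 = 00001
  pos 5: 10100 XOR 11001 = 01101
  pos 6: 11010 XOR 11001 = 00011
  pos 9: 11100 XOR 11001 = 00101
  pos 11: 10100 XOR 11001 = 01101
  pos 12: 11010 XOR 11001 = 00011
Remainder (last 4 bits) = 0011. This is the CRC / FCS.

0011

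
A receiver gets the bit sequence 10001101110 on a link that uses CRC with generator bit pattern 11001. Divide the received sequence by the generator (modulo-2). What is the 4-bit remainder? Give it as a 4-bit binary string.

0000

Modulo-2 division of 10001101110 by 11001:
  pos 0: 10001 XOR 11001 = 01000
  pos 1: 10001 XOR 11001 = 01000
  pos 2: 10000 XOR 11001 = 01001
  pos 3: 10011 XOR 11001 = 01010
  pos 4: 10101 XOR 11001 = 01100
  pos 5: 11001 XOR 11001 = 00000
Remainder = 0000 (zero — the frame passes the CRC check).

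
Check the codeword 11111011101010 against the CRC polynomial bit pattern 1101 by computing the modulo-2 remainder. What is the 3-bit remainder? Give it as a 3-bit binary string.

000

Modulo-2 division of 11111011101010 by 1101:
  pos 0: 1111 XOR 1101 = 0010
  pos 2: 1010 XOR 1101 = 0111
  pos 3: 1111 XOR 1101 = 0010
  pos 5: 1011 XOR 1101 = 0110
  pos 6: 1100 XOR 1101 = 0001
  pos 9: 1101 XOR 1101 = 0000
Remainder = 000 (zero — the frame passes the CRC check).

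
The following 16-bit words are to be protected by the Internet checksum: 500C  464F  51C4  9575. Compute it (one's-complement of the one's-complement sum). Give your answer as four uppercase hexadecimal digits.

826A

One's-complement addition (fold any carry out of bit 15 back into bit 0):
  0x500C + 0x464F = 0x0965B
  0x965B + 0x51C4 = 0x0E81F
  0xE81F + 0x9575 = 0x17D94 → wrap carry → 0x7D95
One's-complement sum = 0x7D95.
Checksum = ~0x7D95 & 0xFFFF = 0x826A.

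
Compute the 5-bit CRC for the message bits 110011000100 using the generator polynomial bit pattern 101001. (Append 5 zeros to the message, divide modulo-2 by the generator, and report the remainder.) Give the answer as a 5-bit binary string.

Append 5 zeros: 11001100010000000. Divide by 101001 (XOR where the leading bit is 1):
  pos 0: 110011 XOR 101001 = 011010
  pos 1: 110100 XOR 101001 = 011101
  pos 2: 111010 XOR 101001 = 010011
  pos 3: 100110 XOR 101001 = 001111
  pos 5: 111110 XOR 101001 = 010111
  pos 6: 101110 XOR 101001 = 000111
  pos 9: 111000 XOR 101001 = 010001
  pos 10: 100010 XOR 101001 = 001011
Remainder (last 5 bits) = 10110. This is the CRC / FCS.

10110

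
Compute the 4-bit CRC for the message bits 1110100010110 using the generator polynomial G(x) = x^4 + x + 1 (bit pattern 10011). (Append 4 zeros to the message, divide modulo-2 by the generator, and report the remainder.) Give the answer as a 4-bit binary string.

1010

Append 4 zeros: 11101000101100000. Divide by 10011 (XOR where the leading bit is 1):
  pos 0: 11101 XOR 10011 = 01110
  pos 1: 11100 XOR 10011 = 01111
  pos 2: 11110 XOR 10011 = 01101
  pos 3: 11010 XOR 10011 = 01001
  pos 4: 10011 XOR 10011 = 00000
  pos 10: 11000 XOR 10011 = 01011
  pos 11: 10110 XOR 10011 = 00101
Remainder (last 4 bits) = 1010. This is the CRC / FCS.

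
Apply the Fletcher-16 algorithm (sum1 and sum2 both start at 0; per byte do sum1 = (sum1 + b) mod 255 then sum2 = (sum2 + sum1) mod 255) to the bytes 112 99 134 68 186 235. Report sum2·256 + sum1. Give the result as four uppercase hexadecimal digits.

DB45

Running sums (mod 255):
  after byte 0 (112): sum1=112, sum2=112
  after byte 1 (99): sum1=211, sum2=68
  after byte 2 (134): sum1=90, sum2=158
  after byte 3 (68): sum1=158, sum2=61
  after byte 4 (186): sum1=89, sum2=150
  after byte 5 (235): sum1=69, sum2=219
Checksum = sum2·256 + sum1 = 219·256 + 69 = 56133 = 0xDB45.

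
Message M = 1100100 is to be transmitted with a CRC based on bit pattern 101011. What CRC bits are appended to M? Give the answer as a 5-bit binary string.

Append 5 zeros: 110010000000. Divide by 101011 (XOR where the leading bit is 1):
  pos 0: 110010 XOR 101011 = 011001
  pos 1: 110010 XOR 101011 = 011001
  pos 2: 110010 XOR 101011 = 011001
  pos 3: 110010 XOR 101011 = 011001
  pos 4: 110010 XOR 101011 = 011001
  pos 5: 110010 XOR 101011 = 011001
  pos 6: 110010 XOR 101011 = 011001
Remainder (last 5 bits) = 11001. This is the CRC / FCS.

11001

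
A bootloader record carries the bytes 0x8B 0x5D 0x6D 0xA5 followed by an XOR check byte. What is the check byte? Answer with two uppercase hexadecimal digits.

1E

XOR the bytes together:
  start with 0x8B
  0x8B ⊕ 0x5D = 0xD6
  0xD6 ⊕ 0x6D = 0xBB
  0xBB ⊕ 0xA5 = 0x1E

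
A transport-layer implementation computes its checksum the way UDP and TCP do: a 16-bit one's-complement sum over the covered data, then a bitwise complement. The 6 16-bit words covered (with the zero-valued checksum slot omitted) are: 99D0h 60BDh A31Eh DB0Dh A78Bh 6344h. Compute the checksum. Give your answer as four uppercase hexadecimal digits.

7C75

One's-complement addition (fold any carry out of bit 15 back into bit 0):
  0x99D0 + 0x60BD = 0x0FA8D
  0xFA8D + 0xA31E = 0x19DAB → wrap carry → 0x9DAC
  0x9DAC + 0xDB0D = 0x178B9 → wrap carry → 0x78BA
  0x78BA + 0xA78B = 0x12045 → wrap carry → 0x2046
  0x2046 + 0x6344 = 0x0838A
One's-complement sum = 0x838A.
Checksum = ~0x838A & 0xFFFF = 0x7C75.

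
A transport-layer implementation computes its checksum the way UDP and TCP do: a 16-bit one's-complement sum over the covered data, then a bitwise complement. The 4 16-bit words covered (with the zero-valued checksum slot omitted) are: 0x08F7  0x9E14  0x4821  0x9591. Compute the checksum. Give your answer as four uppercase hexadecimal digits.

One's-complement addition (fold any carry out of bit 15 back into bit 0):
  0x08F7 + 0x9E14 = 0x0A70B
  0xA70B + 0x4821 = 0x0EF2C
  0xEF2C + 0x9591 = 0x184BD → wrap carry → 0x84BE
One's-complement sum = 0x84BE.
Checksum = ~0x84BE & 0xFFFF = 0x7B41.

7B41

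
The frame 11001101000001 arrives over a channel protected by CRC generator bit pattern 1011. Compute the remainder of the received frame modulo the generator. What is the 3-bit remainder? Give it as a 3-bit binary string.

Modulo-2 division of 11001101000001 by 1011:
  pos 0: 1100 XOR 1011 = 0111
  pos 1: 1111 XOR 1011 = 0100
  pos 2: 1001 XOR 1011 = 0010
  pos 4: 1001 XOR 1011 = 0010
  pos 6: 1000 XOR 1011 = 0011
  pos 8: 1100 XOR 1011 = 0111
  pos 9: 1110 XOR 1011 = 0101
  pos 10: 1011 XOR 1011 = 0000
Remainder = 000 (zero — the frame passes the CRC check).

000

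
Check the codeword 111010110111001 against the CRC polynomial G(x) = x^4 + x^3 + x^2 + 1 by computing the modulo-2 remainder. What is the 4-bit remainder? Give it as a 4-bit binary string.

0000

Modulo-2 division of 111010110111001 by 11101:
  pos 0: 11101 XOR 11101 = 00000
  pos 6: 11011 XOR 11101 = 00110
  pos 8: 11010 XOR 11101 = 00111
  pos 10: 11101 XOR 11101 = 00000
Remainder = 0000 (zero — the frame passes the CRC check).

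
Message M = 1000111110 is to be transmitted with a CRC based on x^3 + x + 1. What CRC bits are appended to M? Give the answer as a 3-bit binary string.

Append 3 zeros: 1000111110000. Divide by 1011 (XOR where the leading bit is 1):
  pos 0: 1000 XOR 1011 = 0011
  pos 2: 1111 XOR 1011 = 0100
  pos 3: 1001 XOR 1011 = 0010
  pos 5: 1011 XOR 1011 = 0000
Remainder (last 3 bits) = 000. This is the CRC / FCS.

000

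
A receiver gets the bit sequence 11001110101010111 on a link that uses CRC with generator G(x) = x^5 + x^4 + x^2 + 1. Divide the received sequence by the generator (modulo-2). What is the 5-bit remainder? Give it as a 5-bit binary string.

01000

Modulo-2 division of 11001110101010111 by 110101:
  pos 0: 110011 XOR 110101 = 000110
  pos 3: 110101 XOR 110101 = 000000
  pos 10: 101011 XOR 110101 = 011110
  pos 11: 111101 XOR 110101 = 001000
Remainder = 01000 (nonzero — an error is detected).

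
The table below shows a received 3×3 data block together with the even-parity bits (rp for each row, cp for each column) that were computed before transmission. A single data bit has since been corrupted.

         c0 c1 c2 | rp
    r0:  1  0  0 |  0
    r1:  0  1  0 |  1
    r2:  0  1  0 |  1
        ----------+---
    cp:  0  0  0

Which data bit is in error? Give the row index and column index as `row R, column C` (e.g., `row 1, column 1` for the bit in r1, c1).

Recompute each row's even parity and compare to rp:
  r0: data parity 1, sent rp 0 → mismatch
  r1: data parity 1, sent rp 1 → ok
  r2: data parity 1, sent rp 1 → ok
Recompute each column's even parity and compare to cp:
  c0: data parity 1, sent cp 0 → mismatch
  c1: data parity 0, sent cp 0 → ok
  c2: data parity 0, sent cp 0 → ok
Exactly one row (r0) and one column (c0) fail → the flipped bit is at their intersection.

row 0, column 0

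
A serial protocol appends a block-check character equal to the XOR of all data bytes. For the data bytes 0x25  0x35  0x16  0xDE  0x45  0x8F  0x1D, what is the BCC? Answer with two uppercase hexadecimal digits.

0F

XOR the bytes together:
  start with 0x25
  0x25 ⊕ 0x35 = 0x10
  0x10 ⊕ 0x16 = 0x06
  0x06 ⊕ 0xDE = 0xD8
  0xD8 ⊕ 0x45 = 0x9D
  0x9D ⊕ 0x8F = 0x12
  0x12 ⊕ 0x1D = 0x0F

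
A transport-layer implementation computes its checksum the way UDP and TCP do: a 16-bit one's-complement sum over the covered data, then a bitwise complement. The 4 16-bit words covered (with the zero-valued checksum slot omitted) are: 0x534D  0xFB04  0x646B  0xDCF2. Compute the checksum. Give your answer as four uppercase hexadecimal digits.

One's-complement addition (fold any carry out of bit 15 back into bit 0):
  0x534D + 0xFB04 = 0x14E51 → wrap carry → 0x4E52
  0x4E52 + 0x646B = 0x0B2BD
  0xB2BD + 0xDCF2 = 0x18FAF → wrap carry → 0x8FB0
One's-complement sum = 0x8FB0.
Checksum = ~0x8FB0 & 0xFFFF = 0x704F.

704F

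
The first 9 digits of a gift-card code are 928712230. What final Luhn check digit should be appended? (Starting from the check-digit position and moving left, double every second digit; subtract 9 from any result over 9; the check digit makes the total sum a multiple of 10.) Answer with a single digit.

4

Partial digits right→left: 0 3 2 2 1 7 8 2 9
Double every second digit counting from the check-digit position (so the 1st, 3rd, 5th, ... of the partial from the right).
  doubled (with −9 where >9): 0 4 2 7 9 → sum 22
  kept as-is: 3 2 7 2 → sum 14
Total = 22 + 14 = 36.
Check digit = (10 − (36 mod 10)) mod 10 = 4.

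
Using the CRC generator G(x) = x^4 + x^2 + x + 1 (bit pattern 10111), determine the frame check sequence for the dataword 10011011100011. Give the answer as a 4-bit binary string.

0000

Append 4 zeros: 100110111000110000. Divide by 10111 (XOR where the leading bit is 1):
  pos 0: 10011 XOR 10111 = 00100
  pos 2: 10001 XOR 10111 = 00110
  pos 4: 11011 XOR 10111 = 01100
  pos 5: 11000 XOR 10111 = 01111
  pos 6: 11110 XOR 10111 = 01001
  pos 7: 10010 XOR 10111 = 00101
  pos 9: 10111 XOR 10111 = 00000
Remainder (last 4 bits) = 0000. This is the CRC / FCS.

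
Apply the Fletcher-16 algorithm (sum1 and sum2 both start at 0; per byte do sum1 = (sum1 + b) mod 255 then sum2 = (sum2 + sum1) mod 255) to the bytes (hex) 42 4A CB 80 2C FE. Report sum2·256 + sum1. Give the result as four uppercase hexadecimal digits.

0904

Running sums (mod 255):
  after byte 0 (42): sum1=66, sum2=66
  after byte 1 (4A): sum1=140, sum2=206
  after byte 2 (CB): sum1=88, sum2=39
  after byte 3 (80): sum1=216, sum2=0
  after byte 4 (2C): sum1=5, sum2=5
  after byte 5 (FE): sum1=4, sum2=9
Checksum = sum2·256 + sum1 = 9·256 + 4 = 2308 = 0x0904.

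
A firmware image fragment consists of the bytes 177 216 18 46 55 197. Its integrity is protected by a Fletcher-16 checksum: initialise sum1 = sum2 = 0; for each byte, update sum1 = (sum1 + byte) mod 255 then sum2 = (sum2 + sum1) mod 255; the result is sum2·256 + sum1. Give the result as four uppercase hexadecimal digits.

Running sums (mod 255):
  after byte 0 (177): sum1=177, sum2=177
  after byte 1 (216): sum1=138, sum2=60
  after byte 2 (18): sum1=156, sum2=216
  after byte 3 (46): sum1=202, sum2=163
  after byte 4 (55): sum1=2, sum2=165
  after byte 5 (197): sum1=199, sum2=109
Checksum = sum2·256 + sum1 = 109·256 + 199 = 28103 = 0x6DC7.

6DC7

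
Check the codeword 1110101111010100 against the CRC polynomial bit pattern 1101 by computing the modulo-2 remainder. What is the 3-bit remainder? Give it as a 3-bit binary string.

Modulo-2 division of 1110101111010100 by 1101:
  pos 0: 1110 XOR 1101 = 0011
  pos 2: 1110 XOR 1101 = 0011
  pos 4: 1111 XOR 1101 = 0010
  pos 6: 1011 XOR 1101 = 0110
  pos 7: 1100 XOR 1101 = 0001
  pos 10: 1101 XOR 1101 = 0000
Remainder = 000 (zero — the frame passes the CRC check).

000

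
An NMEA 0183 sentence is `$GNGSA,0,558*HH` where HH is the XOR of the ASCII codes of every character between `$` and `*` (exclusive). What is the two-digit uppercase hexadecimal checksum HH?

54

XOR the ASCII codes of the payload characters:
  'G' = 0x47 → acc = 0x47
  'N' = 0x4E → acc = 0x09
  'G' = 0x47 → acc = 0x4E
  'S' = 0x53 → acc = 0x1D
  'A' = 0x41 → acc = 0x5C
  ',' = 0x2C → acc = 0x70
  '0' = 0x30 → acc = 0x40
  ',' = 0x2C → acc = 0x6C
  '5' = 0x35 → acc = 0x59
  '5' = 0x35 → acc = 0x6C
  '8' = 0x38 → acc = 0x54
Checksum = 0x54.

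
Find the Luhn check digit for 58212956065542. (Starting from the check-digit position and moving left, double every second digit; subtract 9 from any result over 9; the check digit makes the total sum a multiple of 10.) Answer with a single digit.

8

Partial digits right→left: 2 4 5 5 6 0 6 5 9 2 1 2 8 5
Double every second digit counting from the check-digit position (so the 1st, 3rd, 5th, ... of the partial from the right).
  doubled (with −9 where >9): 4 1 3 3 9 2 7 → sum 29
  kept as-is: 4 5 0 5 2 2 5 → sum 23
Total = 29 + 23 = 52.
Check digit = (10 − (52 mod 10)) mod 10 = 8.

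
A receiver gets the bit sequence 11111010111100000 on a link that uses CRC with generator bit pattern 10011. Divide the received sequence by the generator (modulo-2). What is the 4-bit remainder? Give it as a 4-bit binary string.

Modulo-2 division of 11111010111100000 by 10011:
  pos 0: 11111 XOR 10011 = 01100
  pos 1: 11000 XOR 10011 = 01011
  pos 2: 10111 XOR 10011 = 00100
  pos 4: 10001 XOR 10011 = 00010
  pos 7: 10111 XOR 10011 = 00100
  pos 9: 10000 XOR 10011 = 00011
  pos 12: 11000 XOR 10011 = 01011
Remainder = 1011 (nonzero — an error is detected).

1011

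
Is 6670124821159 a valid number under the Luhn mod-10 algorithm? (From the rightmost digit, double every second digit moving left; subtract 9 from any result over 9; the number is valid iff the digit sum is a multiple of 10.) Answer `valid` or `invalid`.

invalid

From the right, keep odd positions and double even positions (subtract 9 from any doubled value over 9):
  doubled (positions 2,4,...): 1 2 7 4 0 3 → sum 17
  kept (positions 1,3,...): 9 1 2 4 1 7 6 → sum 30
Total = 47.
47 mod 10 = 7, so the number is invalid.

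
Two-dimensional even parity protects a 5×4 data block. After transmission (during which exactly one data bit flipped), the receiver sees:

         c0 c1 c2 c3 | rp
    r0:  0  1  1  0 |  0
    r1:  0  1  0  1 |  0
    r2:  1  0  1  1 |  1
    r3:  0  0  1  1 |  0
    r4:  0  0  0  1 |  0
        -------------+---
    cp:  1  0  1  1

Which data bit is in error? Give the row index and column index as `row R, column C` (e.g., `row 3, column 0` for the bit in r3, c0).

row 4, column 3

Recompute each row's even parity and compare to rp:
  r0: data parity 0, sent rp 0 → ok
  r1: data parity 0, sent rp 0 → ok
  r2: data parity 1, sent rp 1 → ok
  r3: data parity 0, sent rp 0 → ok
  r4: data parity 1, sent rp 0 → mismatch
Recompute each column's even parity and compare to cp:
  c0: data parity 1, sent cp 1 → ok
  c1: data parity 0, sent cp 0 → ok
  c2: data parity 1, sent cp 1 → ok
  c3: data parity 0, sent cp 1 → mismatch
Exactly one row (r4) and one column (c3) fail → the flipped bit is at their intersection.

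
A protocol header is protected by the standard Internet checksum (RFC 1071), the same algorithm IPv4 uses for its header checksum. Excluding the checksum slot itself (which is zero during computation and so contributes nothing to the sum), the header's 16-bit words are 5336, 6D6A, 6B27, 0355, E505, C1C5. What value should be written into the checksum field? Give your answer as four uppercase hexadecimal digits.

2A17

One's-complement addition (fold any carry out of bit 15 back into bit 0):
  0x5336 + 0x6D6A = 0x0C0A0
  0xC0A0 + 0x6B27 = 0x12BC7 → wrap carry → 0x2BC8
  0x2BC8 + 0x0355 = 0x02F1D
  0x2F1D + 0xE505 = 0x11422 → wrap carry → 0x1423
  0x1423 + 0xC1C5 = 0x0D5E8
One's-complement sum = 0xD5E8.
Checksum = ~0xD5E8 & 0xFFFF = 0x2A17.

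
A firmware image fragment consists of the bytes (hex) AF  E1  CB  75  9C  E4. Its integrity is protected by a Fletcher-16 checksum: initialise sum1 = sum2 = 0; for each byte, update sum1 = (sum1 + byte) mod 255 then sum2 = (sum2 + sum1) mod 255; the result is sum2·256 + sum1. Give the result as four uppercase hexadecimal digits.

3554

Running sums (mod 255):
  after byte 0 (AF): sum1=175, sum2=175
  after byte 1 (E1): sum1=145, sum2=65
  after byte 2 (CB): sum1=93, sum2=158
  after byte 3 (75): sum1=210, sum2=113
  after byte 4 (9C): sum1=111, sum2=224
  after byte 5 (E4): sum1=84, sum2=53
Checksum = sum2·256 + sum1 = 53·256 + 84 = 13652 = 0x3554.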